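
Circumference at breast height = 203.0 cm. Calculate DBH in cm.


Formula: DBH = C / pi
DBH = 203.0 / pi
pi = 3.14159...
DBH = 64.6 cm

64.6


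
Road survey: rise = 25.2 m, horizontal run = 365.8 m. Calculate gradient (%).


Formula: Gradient = rise / run * 100
Gradient = 25.2 / 365.8 * 100 = 6.9%

6.9


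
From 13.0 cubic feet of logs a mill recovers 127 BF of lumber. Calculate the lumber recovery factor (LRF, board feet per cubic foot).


Formula: LRF = Lumber Output (BF) / Log Input (ft^3)
LRF = 127 BF / 13.0 ft^3
LRF = 9.77 BF/ft^3

9.77


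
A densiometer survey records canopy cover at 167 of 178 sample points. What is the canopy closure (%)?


Formula: Canopy closure = covered points / total points * 100
Closure = 167 / 178 * 100
Closure = 0.9382 * 100 = 93.8%

93.8


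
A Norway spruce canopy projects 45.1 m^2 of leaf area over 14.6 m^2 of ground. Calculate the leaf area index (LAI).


Formula: LAI = total leaf area / ground area  (dimensionless)
LAI = 45.1 m^2 / 14.6 m^2
LAI = 3.09

3.09


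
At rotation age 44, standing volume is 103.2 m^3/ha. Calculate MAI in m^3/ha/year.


Formula: MAI = Total Volume / Stand Age
MAI = 103.2 m^3/ha / 44 years
MAI = 2.35 m^3/ha/year

2.35


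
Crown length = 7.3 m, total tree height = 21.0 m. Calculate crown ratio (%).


Formula: Crown Ratio = (Crown Length / Total Height) * 100
CR = (7.3 m / 21.0 m) * 100
CR = 0.3476 * 100 = 34.8%

34.8


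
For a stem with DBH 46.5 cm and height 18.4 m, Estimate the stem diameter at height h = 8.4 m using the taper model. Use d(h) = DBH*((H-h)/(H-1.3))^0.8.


Taper: d(h) = DBH * ((H - h) / (H - 1.3))^0.8
Numerator = H - h = 18.4 - 8.4 = 10.0 m
Denominator = H - 1.3 = 18.4 - 1.3 = 17.1 m
Ratio = 10.0 / 17.1 = 0.5848
d = 46.5 * 0.5848^0.8 = 30.3 cm

30.3


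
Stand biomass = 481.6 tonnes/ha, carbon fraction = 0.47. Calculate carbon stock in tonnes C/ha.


Formula: Carbon Stock = Biomass * Carbon Fraction
C = 481.6 t/ha * 0.47
C = 226.4 t C/ha

226.4


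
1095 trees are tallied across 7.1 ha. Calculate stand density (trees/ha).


Formula: Stand Density = N_trees / Area_ha
Density = 1095 trees / 7.1 ha
Density = 154 trees/ha

154


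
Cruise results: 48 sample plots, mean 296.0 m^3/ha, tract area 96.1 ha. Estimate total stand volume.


Formula: Total Volume = Mean Volume per ha * Total Area
Total Volume = 296.0 m^3/ha * 96.1 ha
Total Volume = 28446 m^3

28446


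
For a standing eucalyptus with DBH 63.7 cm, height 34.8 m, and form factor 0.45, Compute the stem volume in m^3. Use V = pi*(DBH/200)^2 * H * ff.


Formula: V = pi * (DBH/200)^2 * H * ff
Radius = DBH/200 = 63.7/200 = 0.3185 m
Radius^2 = 0.3185^2 = 0.10144225 m^2
V = pi * 0.10144225 * 34.8 * 0.45
V = 4.991 m^3

4.991


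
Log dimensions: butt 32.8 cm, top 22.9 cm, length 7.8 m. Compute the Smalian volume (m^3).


Smalian: V = (A1 + A2)/2 * L,  A = pi*(D/200)^2
A1 = pi*(32.8/200)^2 = 0.084496 m^2
A2 = pi*(22.9/200)^2 = 0.041187 m^2
V = (0.084496+0.041187)/2*7.8 = 0.4902 m^3

0.4902


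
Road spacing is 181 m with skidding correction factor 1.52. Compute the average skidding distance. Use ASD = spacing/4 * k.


Formula: ASD = (spacing / 4) * correction
Uncorrected distance = spacing / 4 = 181 / 4 = 45.25 m
ASD = 45.25 * 1.52 = 69 m

69


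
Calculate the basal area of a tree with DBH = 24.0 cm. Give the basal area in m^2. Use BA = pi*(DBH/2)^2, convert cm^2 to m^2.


Formula: BA = pi * (DBH/2)^2 / 10000  (cm^2 to m^2)
Radius = DBH/2 = 24.0/2 = 12.0 cm
BA = pi * 12.0^2 / 10000
   = 452.3893 cm^2 / 10000
   = 0.0452 m^2

0.0452


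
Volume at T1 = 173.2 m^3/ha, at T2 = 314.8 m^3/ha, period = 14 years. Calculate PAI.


Formula: PAI = (V_T2 - V_T1) / (T2 - T1)
Volume increment = 314.8 - 173.2 = 141.6 m^3/ha
PAI = 141.6 / 14 = 10.11 m^3/ha/year

10.11


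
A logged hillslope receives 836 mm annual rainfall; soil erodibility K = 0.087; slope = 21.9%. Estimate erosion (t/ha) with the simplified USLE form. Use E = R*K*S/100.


Formula: E = R * K * S / 100  (simplified USLE)
R * K = 836 * 0.087 = 72.732
E = 72.732 * 21.9 / 100 = 15.93 t/ha

15.93


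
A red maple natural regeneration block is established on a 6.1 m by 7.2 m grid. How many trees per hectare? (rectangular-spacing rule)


Formula: TPH = 10000 m^2/ha / (spacing_x * spacing_y)
Area per tree = 6.1 m * 7.2 m = 43.92 m^2
TPH = 10000 / 43.92 = 228 trees/ha

228


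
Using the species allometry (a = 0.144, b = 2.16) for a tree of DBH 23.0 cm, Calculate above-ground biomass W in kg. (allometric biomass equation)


Formula: W = a * DBH^b  (allometric power law)
DBH^b = 23.0^2.16 = 873.6392
W = 0.144 * 873.6392 = 125.8 kg

125.8


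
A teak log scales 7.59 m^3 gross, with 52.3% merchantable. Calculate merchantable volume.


Formula: MV = V_total * (merchantable_pct / 100)
Merchantable fraction = 52.3% / 100 = 0.523
MV = 7.59 m^3 * 0.523 = 3.97 m^3

3.97


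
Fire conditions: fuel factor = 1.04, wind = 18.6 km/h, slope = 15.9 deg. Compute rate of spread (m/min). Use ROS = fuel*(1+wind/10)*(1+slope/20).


Formula: ROS = fuel * (1 + wind/10) * (1 + slope/20)
Wind factor = 1 + 18.6/10 = 2.86
Slope factor = 1 + 15.9/20 = 1.795
ROS = 1.04 * 2.86 * 1.795 = 5.34 m/min

5.34


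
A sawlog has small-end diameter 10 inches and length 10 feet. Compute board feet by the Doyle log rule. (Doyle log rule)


Doyle: BF = (D - 4)^2 * L / 16
Adjusted diameter = 10 - 4 = 6 in
(D-4)^2 = 6^2 = 36
BF = 36 * 10 / 16 = 23 BF

23


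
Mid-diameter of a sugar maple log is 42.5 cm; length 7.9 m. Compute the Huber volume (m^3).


Huber: V = Am * L,  Am = pi*(Dm/200)^2
Am = pi*(42.5/200)^2 = 0.141863 m^2
V = 0.141863*7.9 = 1.1207 m^3

1.1207


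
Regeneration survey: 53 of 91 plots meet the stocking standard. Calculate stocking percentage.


Formula: Stocking % = stocked plots / total plots * 100
Stocking = 53 / 91 * 100
Stocking = 0.5824 * 100 = 58.2%

58.2


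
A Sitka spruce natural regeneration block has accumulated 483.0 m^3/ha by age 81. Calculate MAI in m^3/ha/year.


Formula: MAI = Total Volume / Stand Age
MAI = 483.0 m^3/ha / 81 years
MAI = 5.96 m^3/ha/year

5.96


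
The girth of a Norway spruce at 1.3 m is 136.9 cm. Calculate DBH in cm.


Formula: DBH = C / pi
DBH = 136.9 / pi
pi = 3.14159...
DBH = 43.6 cm

43.6


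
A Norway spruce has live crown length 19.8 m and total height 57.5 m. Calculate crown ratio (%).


Formula: Crown Ratio = (Crown Length / Total Height) * 100
CR = (19.8 m / 57.5 m) * 100
CR = 0.3443 * 100 = 34.4%

34.4


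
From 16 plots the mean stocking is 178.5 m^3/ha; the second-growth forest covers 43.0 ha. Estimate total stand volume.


Formula: Total Volume = Mean Volume per ha * Total Area
Total Volume = 178.5 m^3/ha * 43.0 ha
Total Volume = 7676 m^3

7676


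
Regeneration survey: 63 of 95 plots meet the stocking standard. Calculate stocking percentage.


Formula: Stocking % = stocked plots / total plots * 100
Stocking = 63 / 95 * 100
Stocking = 0.6632 * 100 = 66.3%

66.3


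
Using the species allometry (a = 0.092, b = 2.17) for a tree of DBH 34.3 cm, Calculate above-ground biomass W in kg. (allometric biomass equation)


Formula: W = a * DBH^b  (allometric power law)
DBH^b = 34.3^2.17 = 2145.7951
W = 0.092 * 2145.7951 = 197.4 kg

197.4


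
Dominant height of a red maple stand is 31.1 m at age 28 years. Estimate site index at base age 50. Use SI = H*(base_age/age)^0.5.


Formula: SI = H_dom * (base_age / age)^0.5
Age ratio = 50 / 28 = 1.78571
sqrt(age_ratio) = 1.33631
SI = 31.1 * 1.33631 = 41.6 m

41.6


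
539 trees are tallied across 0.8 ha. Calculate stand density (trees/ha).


Formula: Stand Density = N_trees / Area_ha
Density = 539 trees / 0.8 ha
Density = 674 trees/ha

674


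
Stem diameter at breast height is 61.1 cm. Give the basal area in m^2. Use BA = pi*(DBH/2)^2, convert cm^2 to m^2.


Formula: BA = pi * (DBH/2)^2 / 10000  (cm^2 to m^2)
Radius = DBH/2 = 61.1/2 = 30.55 cm
BA = pi * 30.55^2 / 10000
   = 2932.0563 cm^2 / 10000
   = 0.2932 m^2

0.2932


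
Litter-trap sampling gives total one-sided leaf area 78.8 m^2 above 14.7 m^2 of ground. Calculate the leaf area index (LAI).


Formula: LAI = total leaf area / ground area  (dimensionless)
LAI = 78.8 m^2 / 14.7 m^2
LAI = 5.36

5.36


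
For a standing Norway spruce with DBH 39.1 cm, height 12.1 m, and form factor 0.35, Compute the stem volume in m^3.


Formula: V = pi * (DBH/200)^2 * H * ff
Radius = DBH/200 = 39.1/200 = 0.1955 m
Radius^2 = 0.1955^2 = 0.03822025 m^2
V = pi * 0.03822025 * 12.1 * 0.35
V = 0.509 m^3

0.509


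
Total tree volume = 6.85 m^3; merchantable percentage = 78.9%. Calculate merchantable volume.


Formula: MV = V_total * (merchantable_pct / 100)
Merchantable fraction = 78.9% / 100 = 0.789
MV = 6.85 m^3 * 0.789 = 5.405 m^3

5.405


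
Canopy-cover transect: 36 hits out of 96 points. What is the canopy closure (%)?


Formula: Canopy closure = covered points / total points * 100
Closure = 36 / 96 * 100
Closure = 0.375 * 100 = 37.5%

37.5


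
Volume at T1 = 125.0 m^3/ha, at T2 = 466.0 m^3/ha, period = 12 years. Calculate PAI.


Formula: PAI = (V_T2 - V_T1) / (T2 - T1)
Volume increment = 466.0 - 125.0 = 341.0 m^3/ha
PAI = 341.0 / 12 = 28.42 m^3/ha/year

28.42


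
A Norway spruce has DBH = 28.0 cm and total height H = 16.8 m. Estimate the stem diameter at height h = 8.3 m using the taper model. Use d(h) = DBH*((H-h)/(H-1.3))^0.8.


Taper: d(h) = DBH * ((H - h) / (H - 1.3))^0.8
Numerator = H - h = 16.8 - 8.3 = 8.5 m
Denominator = H - 1.3 = 16.8 - 1.3 = 15.5 m
Ratio = 8.5 / 15.5 = 0.54839
d = 28.0 * 0.54839^0.8 = 17.3 cm

17.3


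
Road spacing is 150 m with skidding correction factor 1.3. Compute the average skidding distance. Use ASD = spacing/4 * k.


Formula: ASD = (spacing / 4) * correction
Uncorrected distance = spacing / 4 = 150 / 4 = 37.5 m
ASD = 37.5 * 1.3 = 49 m

49


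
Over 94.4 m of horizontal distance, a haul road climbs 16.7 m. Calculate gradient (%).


Formula: Gradient = rise / run * 100
Gradient = 16.7 / 94.4 * 100 = 17.7%

17.7


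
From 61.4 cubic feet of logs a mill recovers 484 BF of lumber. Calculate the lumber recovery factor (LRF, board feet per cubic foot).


Formula: LRF = Lumber Output (BF) / Log Input (ft^3)
LRF = 484 BF / 61.4 ft^3
LRF = 7.88 BF/ft^3

7.88


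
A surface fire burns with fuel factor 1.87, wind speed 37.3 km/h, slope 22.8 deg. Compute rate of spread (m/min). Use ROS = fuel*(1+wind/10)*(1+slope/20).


Formula: ROS = fuel * (1 + wind/10) * (1 + slope/20)
Wind factor = 1 + 37.3/10 = 4.73
Slope factor = 1 + 22.8/20 = 2.14
ROS = 1.87 * 4.73 * 2.14 = 18.93 m/min

18.93


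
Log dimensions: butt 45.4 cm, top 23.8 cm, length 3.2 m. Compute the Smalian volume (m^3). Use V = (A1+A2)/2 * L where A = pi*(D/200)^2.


Smalian: V = (A1 + A2)/2 * L,  A = pi*(D/200)^2
A1 = pi*(45.4/200)^2 = 0.161883 m^2
A2 = pi*(23.8/200)^2 = 0.044488 m^2
V = (0.161883+0.044488)/2*3.2 = 0.3302 m^3

0.3302


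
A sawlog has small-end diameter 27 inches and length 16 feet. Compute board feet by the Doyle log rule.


Doyle: BF = (D - 4)^2 * L / 16
Adjusted diameter = 27 - 4 = 23 in
(D-4)^2 = 23^2 = 529
BF = 529 * 16 / 16 = 529 BF

529


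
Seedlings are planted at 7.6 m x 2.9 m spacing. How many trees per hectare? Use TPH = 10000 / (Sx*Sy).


Formula: TPH = 10000 m^2/ha / (spacing_x * spacing_y)
Area per tree = 7.6 m * 2.9 m = 22.04 m^2
TPH = 10000 / 22.04 = 454 trees/ha

454


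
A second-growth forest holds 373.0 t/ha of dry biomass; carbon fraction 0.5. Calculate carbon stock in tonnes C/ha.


Formula: Carbon Stock = Biomass * Carbon Fraction
C = 373.0 t/ha * 0.5
C = 186.5 t C/ha

186.5


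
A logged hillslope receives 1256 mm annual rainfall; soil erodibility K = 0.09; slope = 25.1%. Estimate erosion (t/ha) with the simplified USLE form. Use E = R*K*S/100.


Formula: E = R * K * S / 100  (simplified USLE)
R * K = 1256 * 0.09 = 113.04
E = 113.04 * 25.1 / 100 = 28.37 t/ha

28.37


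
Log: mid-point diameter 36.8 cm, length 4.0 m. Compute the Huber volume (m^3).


Huber: V = Am * L,  Am = pi*(Dm/200)^2
Am = pi*(36.8/200)^2 = 0.106362 m^2
V = 0.106362*4.0 = 0.4254 m^3

0.4254


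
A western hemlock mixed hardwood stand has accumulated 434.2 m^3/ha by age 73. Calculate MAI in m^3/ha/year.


Formula: MAI = Total Volume / Stand Age
MAI = 434.2 m^3/ha / 73 years
MAI = 5.95 m^3/ha/year

5.95


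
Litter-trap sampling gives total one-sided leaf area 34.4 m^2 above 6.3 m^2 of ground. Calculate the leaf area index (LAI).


Formula: LAI = total leaf area / ground area  (dimensionless)
LAI = 34.4 m^2 / 6.3 m^2
LAI = 5.46

5.46


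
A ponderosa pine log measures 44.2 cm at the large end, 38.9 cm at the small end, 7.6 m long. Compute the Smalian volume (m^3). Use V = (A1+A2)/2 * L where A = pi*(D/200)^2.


Smalian: V = (A1 + A2)/2 * L,  A = pi*(D/200)^2
A1 = pi*(44.2/200)^2 = 0.153439 m^2
A2 = pi*(38.9/200)^2 = 0.118847 m^2
V = (0.153439+0.118847)/2*7.6 = 1.0347 m^3

1.0347


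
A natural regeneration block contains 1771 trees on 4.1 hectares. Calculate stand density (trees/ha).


Formula: Stand Density = N_trees / Area_ha
Density = 1771 trees / 4.1 ha
Density = 432 trees/ha

432


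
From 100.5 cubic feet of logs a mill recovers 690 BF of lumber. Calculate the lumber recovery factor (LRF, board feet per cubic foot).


Formula: LRF = Lumber Output (BF) / Log Input (ft^3)
LRF = 690 BF / 100.5 ft^3
LRF = 6.87 BF/ft^3

6.87


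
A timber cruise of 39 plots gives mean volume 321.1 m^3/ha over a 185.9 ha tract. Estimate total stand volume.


Formula: Total Volume = Mean Volume per ha * Total Area
Total Volume = 321.1 m^3/ha * 185.9 ha
Total Volume = 59692 m^3

59692


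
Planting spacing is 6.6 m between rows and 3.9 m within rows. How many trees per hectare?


Formula: TPH = 10000 m^2/ha / (spacing_x * spacing_y)
Area per tree = 6.6 m * 3.9 m = 25.74 m^2
TPH = 10000 / 25.74 = 389 trees/ha

389


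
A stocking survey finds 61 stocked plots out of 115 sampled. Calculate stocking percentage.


Formula: Stocking % = stocked plots / total plots * 100
Stocking = 61 / 115 * 100
Stocking = 0.5304 * 100 = 53.0%

53.0


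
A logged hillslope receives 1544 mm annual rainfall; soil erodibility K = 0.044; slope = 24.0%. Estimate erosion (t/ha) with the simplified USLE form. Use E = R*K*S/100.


Formula: E = R * K * S / 100  (simplified USLE)
R * K = 1544 * 0.044 = 67.936
E = 67.936 * 24.0 / 100 = 16.3 t/ha

16.3


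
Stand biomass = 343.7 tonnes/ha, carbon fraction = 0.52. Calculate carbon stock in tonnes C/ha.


Formula: Carbon Stock = Biomass * Carbon Fraction
C = 343.7 t/ha * 0.52
C = 178.7 t C/ha

178.7


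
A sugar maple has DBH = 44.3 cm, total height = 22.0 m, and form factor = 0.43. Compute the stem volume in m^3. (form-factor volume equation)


Formula: V = pi * (DBH/200)^2 * H * ff
Radius = DBH/200 = 44.3/200 = 0.2215 m
Radius^2 = 0.2215^2 = 0.04906225 m^2
V = pi * 0.04906225 * 22.0 * 0.43
V = 1.458 m^3

1.458


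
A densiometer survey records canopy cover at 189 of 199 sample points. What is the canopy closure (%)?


Formula: Canopy closure = covered points / total points * 100
Closure = 189 / 199 * 100
Closure = 0.9497 * 100 = 95.0%

95.0


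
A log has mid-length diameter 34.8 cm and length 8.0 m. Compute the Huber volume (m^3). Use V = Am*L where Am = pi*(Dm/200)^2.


Huber: V = Am * L,  Am = pi*(Dm/200)^2
Am = pi*(34.8/200)^2 = 0.095115 m^2
V = 0.095115*8.0 = 0.7609 m^3

0.7609


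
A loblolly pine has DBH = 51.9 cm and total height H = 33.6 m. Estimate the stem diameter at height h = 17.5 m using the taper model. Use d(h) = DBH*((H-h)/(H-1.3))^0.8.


Taper: d(h) = DBH * ((H - h) / (H - 1.3))^0.8
Numerator = H - h = 33.6 - 17.5 = 16.1 m
Denominator = H - 1.3 = 33.6 - 1.3 = 32.3 m
Ratio = 16.1 / 32.3 = 0.49845
d = 51.9 * 0.49845^0.8 = 29.7 cm

29.7


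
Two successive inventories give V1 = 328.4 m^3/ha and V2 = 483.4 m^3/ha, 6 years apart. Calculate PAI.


Formula: PAI = (V_T2 - V_T1) / (T2 - T1)
Volume increment = 483.4 - 328.4 = 155.0 m^3/ha
PAI = 155.0 / 6 = 25.83 m^3/ha/year

25.83


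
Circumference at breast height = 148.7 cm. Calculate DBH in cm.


Formula: DBH = C / pi
DBH = 148.7 / pi
pi = 3.14159...
DBH = 47.3 cm

47.3


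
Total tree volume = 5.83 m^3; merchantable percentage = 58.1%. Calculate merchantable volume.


Formula: MV = V_total * (merchantable_pct / 100)
Merchantable fraction = 58.1% / 100 = 0.581
MV = 5.83 m^3 * 0.581 = 3.387 m^3

3.387


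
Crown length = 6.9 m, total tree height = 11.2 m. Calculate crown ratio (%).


Formula: Crown Ratio = (Crown Length / Total Height) * 100
CR = (6.9 m / 11.2 m) * 100
CR = 0.6161 * 100 = 61.6%

61.6


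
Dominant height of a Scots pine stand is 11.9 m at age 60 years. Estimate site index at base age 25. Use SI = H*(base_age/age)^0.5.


Formula: SI = H_dom * (base_age / age)^0.5
Age ratio = 25 / 60 = 0.41667
sqrt(age_ratio) = 0.6455
SI = 11.9 * 0.6455 = 7.7 m

7.7


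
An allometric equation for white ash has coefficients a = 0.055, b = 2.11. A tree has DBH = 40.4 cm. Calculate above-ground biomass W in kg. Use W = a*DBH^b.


Formula: W = a * DBH^b  (allometric power law)
DBH^b = 40.4^2.11 = 2451.6851
W = 0.055 * 2451.6851 = 134.8 kg

134.8


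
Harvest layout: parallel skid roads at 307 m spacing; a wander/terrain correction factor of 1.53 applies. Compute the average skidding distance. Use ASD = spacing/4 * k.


Formula: ASD = (spacing / 4) * correction
Uncorrected distance = spacing / 4 = 307 / 4 = 76.75 m
ASD = 76.75 * 1.53 = 117 m

117


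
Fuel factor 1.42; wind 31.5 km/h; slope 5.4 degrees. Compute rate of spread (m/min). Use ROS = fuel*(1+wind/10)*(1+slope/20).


Formula: ROS = fuel * (1 + wind/10) * (1 + slope/20)
Wind factor = 1 + 31.5/10 = 4.15
Slope factor = 1 + 5.4/20 = 1.27
ROS = 1.42 * 4.15 * 1.27 = 7.48 m/min

7.48


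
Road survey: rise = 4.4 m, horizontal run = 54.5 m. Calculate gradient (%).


Formula: Gradient = rise / run * 100
Gradient = 4.4 / 54.5 * 100 = 8.1%

8.1


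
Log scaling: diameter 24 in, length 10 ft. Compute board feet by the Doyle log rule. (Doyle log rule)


Doyle: BF = (D - 4)^2 * L / 16
Adjusted diameter = 24 - 4 = 20 in
(D-4)^2 = 20^2 = 400
BF = 400 * 10 / 16 = 250 BF

250


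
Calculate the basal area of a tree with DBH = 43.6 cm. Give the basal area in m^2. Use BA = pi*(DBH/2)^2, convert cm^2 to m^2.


Formula: BA = pi * (DBH/2)^2 / 10000  (cm^2 to m^2)
Radius = DBH/2 = 43.6/2 = 21.8 cm
BA = pi * 21.8^2 / 10000
   = 1493.0105 cm^2 / 10000
   = 0.1493 m^2

0.1493


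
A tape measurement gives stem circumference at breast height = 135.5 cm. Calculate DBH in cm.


Formula: DBH = C / pi
DBH = 135.5 / pi
pi = 3.14159...
DBH = 43.1 cm

43.1


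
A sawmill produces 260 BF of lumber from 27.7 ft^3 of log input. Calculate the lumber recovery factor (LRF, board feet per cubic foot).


Formula: LRF = Lumber Output (BF) / Log Input (ft^3)
LRF = 260 BF / 27.7 ft^3
LRF = 9.39 BF/ft^3

9.39


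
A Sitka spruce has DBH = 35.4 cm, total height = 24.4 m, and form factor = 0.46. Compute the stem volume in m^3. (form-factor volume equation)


Formula: V = pi * (DBH/200)^2 * H * ff
Radius = DBH/200 = 35.4/200 = 0.177 m
Radius^2 = 0.177^2 = 0.031329 m^2
V = pi * 0.031329 * 24.4 * 0.46
V = 1.105 m^3

1.105


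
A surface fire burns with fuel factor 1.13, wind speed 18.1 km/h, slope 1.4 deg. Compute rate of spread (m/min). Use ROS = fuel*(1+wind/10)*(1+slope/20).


Formula: ROS = fuel * (1 + wind/10) * (1 + slope/20)
Wind factor = 1 + 18.1/10 = 2.81
Slope factor = 1 + 1.4/20 = 1.07
ROS = 1.13 * 2.81 * 1.07 = 3.4 m/min

3.4


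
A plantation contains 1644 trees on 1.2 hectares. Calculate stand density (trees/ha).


Formula: Stand Density = N_trees / Area_ha
Density = 1644 trees / 1.2 ha
Density = 1370 trees/ha

1370


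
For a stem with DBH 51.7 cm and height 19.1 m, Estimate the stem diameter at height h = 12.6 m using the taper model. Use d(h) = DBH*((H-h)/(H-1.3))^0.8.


Taper: d(h) = DBH * ((H - h) / (H - 1.3))^0.8
Numerator = H - h = 19.1 - 12.6 = 6.5 m
Denominator = H - 1.3 = 19.1 - 1.3 = 17.8 m
Ratio = 6.5 / 17.8 = 0.36517
d = 51.7 * 0.36517^0.8 = 23.1 cm

23.1


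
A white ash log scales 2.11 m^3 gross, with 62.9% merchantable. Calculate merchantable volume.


Formula: MV = V_total * (merchantable_pct / 100)
Merchantable fraction = 62.9% / 100 = 0.629
MV = 2.11 m^3 * 0.629 = 1.327 m^3

1.327


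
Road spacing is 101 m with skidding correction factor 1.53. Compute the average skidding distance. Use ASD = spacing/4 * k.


Formula: ASD = (spacing / 4) * correction
Uncorrected distance = spacing / 4 = 101 / 4 = 25.25 m
ASD = 25.25 * 1.53 = 39 m

39


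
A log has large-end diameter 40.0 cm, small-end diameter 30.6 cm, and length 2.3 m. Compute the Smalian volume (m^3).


Smalian: V = (A1 + A2)/2 * L,  A = pi*(D/200)^2
A1 = pi*(40.0/200)^2 = 0.125664 m^2
A2 = pi*(30.6/200)^2 = 0.073542 m^2
V = (0.125664+0.073542)/2*2.3 = 0.2291 m^3

0.2291


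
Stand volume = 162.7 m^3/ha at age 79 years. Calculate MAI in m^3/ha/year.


Formula: MAI = Total Volume / Stand Age
MAI = 162.7 m^3/ha / 79 years
MAI = 2.06 m^3/ha/year

2.06


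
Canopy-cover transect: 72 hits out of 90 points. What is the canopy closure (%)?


Formula: Canopy closure = covered points / total points * 100
Closure = 72 / 90 * 100
Closure = 0.8 * 100 = 80.0%

80.0


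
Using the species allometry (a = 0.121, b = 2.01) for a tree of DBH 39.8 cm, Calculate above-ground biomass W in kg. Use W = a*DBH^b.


Formula: W = a * DBH^b  (allometric power law)
DBH^b = 39.8^2.01 = 1643.4821
W = 0.121 * 1643.4821 = 198.9 kg

198.9


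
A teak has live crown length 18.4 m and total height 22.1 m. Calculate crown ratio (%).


Formula: Crown Ratio = (Crown Length / Total Height) * 100
CR = (18.4 m / 22.1 m) * 100
CR = 0.8326 * 100 = 83.3%

83.3


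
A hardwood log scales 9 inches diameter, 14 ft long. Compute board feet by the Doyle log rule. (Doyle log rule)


Doyle: BF = (D - 4)^2 * L / 16
Adjusted diameter = 9 - 4 = 5 in
(D-4)^2 = 5^2 = 25
BF = 25 * 14 / 16 = 22 BF

22


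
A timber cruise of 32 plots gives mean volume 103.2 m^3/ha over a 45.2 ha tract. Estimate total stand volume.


Formula: Total Volume = Mean Volume per ha * Total Area
Total Volume = 103.2 m^3/ha * 45.2 ha
Total Volume = 4665 m^3

4665


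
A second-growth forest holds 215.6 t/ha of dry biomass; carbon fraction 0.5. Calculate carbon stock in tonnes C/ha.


Formula: Carbon Stock = Biomass * Carbon Fraction
C = 215.6 t/ha * 0.5
C = 107.8 t C/ha

107.8


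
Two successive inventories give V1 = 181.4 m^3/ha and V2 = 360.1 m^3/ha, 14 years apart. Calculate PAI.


Formula: PAI = (V_T2 - V_T1) / (T2 - T1)
Volume increment = 360.1 - 181.4 = 178.7 m^3/ha
PAI = 178.7 / 14 = 12.76 m^3/ha/year

12.76


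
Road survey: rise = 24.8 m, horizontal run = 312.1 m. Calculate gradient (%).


Formula: Gradient = rise / run * 100
Gradient = 24.8 / 312.1 * 100 = 7.9%

7.9


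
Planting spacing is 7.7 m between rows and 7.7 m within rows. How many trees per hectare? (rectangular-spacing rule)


Formula: TPH = 10000 m^2/ha / (spacing_x * spacing_y)
Area per tree = 7.7 m * 7.7 m = 59.29 m^2
TPH = 10000 / 59.29 = 169 trees/ha

169


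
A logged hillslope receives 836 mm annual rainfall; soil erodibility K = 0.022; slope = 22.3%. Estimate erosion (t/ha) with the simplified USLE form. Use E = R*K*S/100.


Formula: E = R * K * S / 100  (simplified USLE)
R * K = 836 * 0.022 = 18.392
E = 18.392 * 22.3 / 100 = 4.1 t/ha

4.1


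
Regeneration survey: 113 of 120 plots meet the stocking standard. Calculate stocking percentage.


Formula: Stocking % = stocked plots / total plots * 100
Stocking = 113 / 120 * 100
Stocking = 0.9417 * 100 = 94.2%

94.2


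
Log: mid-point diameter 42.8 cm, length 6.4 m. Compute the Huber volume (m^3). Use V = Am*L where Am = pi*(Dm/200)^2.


Huber: V = Am * L,  Am = pi*(Dm/200)^2
Am = pi*(42.8/200)^2 = 0.143872 m^2
V = 0.143872*6.4 = 0.9208 m^3

0.9208


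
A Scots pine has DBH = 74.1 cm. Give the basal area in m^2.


Formula: BA = pi * (DBH/2)^2 / 10000  (cm^2 to m^2)
Radius = DBH/2 = 74.1/2 = 37.05 cm
BA = pi * 37.05^2 / 10000
   = 4312.4721 cm^2 / 10000
   = 0.4312 m^2

0.4312


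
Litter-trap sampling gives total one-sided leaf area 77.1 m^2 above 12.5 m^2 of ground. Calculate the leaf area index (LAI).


Formula: LAI = total leaf area / ground area  (dimensionless)
LAI = 77.1 m^2 / 12.5 m^2
LAI = 6.17

6.17


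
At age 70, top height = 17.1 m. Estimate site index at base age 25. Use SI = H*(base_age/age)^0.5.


Formula: SI = H_dom * (base_age / age)^0.5
Age ratio = 25 / 70 = 0.35714
sqrt(age_ratio) = 0.59761
SI = 17.1 * 0.59761 = 10.2 m

10.2


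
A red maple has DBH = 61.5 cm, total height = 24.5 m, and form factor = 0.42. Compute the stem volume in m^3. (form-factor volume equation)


Formula: V = pi * (DBH/200)^2 * H * ff
Radius = DBH/200 = 61.5/200 = 0.3075 m
Radius^2 = 0.3075^2 = 0.09455625 m^2
V = pi * 0.09455625 * 24.5 * 0.42
V = 3.057 m^3

3.057


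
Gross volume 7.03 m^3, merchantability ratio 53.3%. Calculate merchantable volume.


Formula: MV = V_total * (merchantable_pct / 100)
Merchantable fraction = 53.3% / 100 = 0.533
MV = 7.03 m^3 * 0.533 = 3.747 m^3

3.747


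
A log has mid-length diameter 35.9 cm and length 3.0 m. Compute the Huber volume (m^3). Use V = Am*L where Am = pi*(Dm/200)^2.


Huber: V = Am * L,  Am = pi*(Dm/200)^2
Am = pi*(35.9/200)^2 = 0.101223 m^2
V = 0.101223*3.0 = 0.3037 m^3

0.3037


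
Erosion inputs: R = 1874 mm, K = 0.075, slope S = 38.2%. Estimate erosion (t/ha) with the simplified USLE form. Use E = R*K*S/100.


Formula: E = R * K * S / 100  (simplified USLE)
R * K = 1874 * 0.075 = 140.55
E = 140.55 * 38.2 / 100 = 53.69 t/ha

53.69


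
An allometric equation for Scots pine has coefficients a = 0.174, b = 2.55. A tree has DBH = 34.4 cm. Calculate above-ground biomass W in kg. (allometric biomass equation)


Formula: W = a * DBH^b  (allometric power law)
DBH^b = 34.4^2.55 = 8283.6936
W = 0.174 * 8283.6936 = 1441.4 kg

1441.4


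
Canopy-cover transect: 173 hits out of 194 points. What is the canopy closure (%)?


Formula: Canopy closure = covered points / total points * 100
Closure = 173 / 194 * 100
Closure = 0.8918 * 100 = 89.2%

89.2


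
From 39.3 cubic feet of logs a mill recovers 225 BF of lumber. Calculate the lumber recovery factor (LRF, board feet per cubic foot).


Formula: LRF = Lumber Output (BF) / Log Input (ft^3)
LRF = 225 BF / 39.3 ft^3
LRF = 5.73 BF/ft^3

5.73


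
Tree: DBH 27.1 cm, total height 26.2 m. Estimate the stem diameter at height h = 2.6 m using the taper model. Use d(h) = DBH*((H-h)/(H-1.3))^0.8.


Taper: d(h) = DBH * ((H - h) / (H - 1.3))^0.8
Numerator = H - h = 26.2 - 2.6 = 23.6 m
Denominator = H - 1.3 = 26.2 - 1.3 = 24.9 m
Ratio = 23.6 / 24.9 = 0.94779
d = 27.1 * 0.94779^0.8 = 26.0 cm

26.0


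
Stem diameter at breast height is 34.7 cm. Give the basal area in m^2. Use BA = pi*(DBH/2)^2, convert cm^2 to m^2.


Formula: BA = pi * (DBH/2)^2 / 10000  (cm^2 to m^2)
Radius = DBH/2 = 34.7/2 = 17.35 cm
BA = pi * 17.35^2 / 10000
   = 945.6901 cm^2 / 10000
   = 0.0946 m^2

0.0946


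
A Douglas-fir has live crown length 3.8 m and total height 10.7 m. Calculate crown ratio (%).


Formula: Crown Ratio = (Crown Length / Total Height) * 100
CR = (3.8 m / 10.7 m) * 100
CR = 0.3551 * 100 = 35.5%

35.5


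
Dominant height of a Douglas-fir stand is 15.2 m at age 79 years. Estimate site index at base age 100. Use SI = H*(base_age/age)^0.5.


Formula: SI = H_dom * (base_age / age)^0.5
Age ratio = 100 / 79 = 1.26582
sqrt(age_ratio) = 1.12509
SI = 15.2 * 1.12509 = 17.1 m

17.1


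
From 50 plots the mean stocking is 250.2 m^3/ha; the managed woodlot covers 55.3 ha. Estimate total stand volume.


Formula: Total Volume = Mean Volume per ha * Total Area
Total Volume = 250.2 m^3/ha * 55.3 ha
Total Volume = 13836 m^3

13836


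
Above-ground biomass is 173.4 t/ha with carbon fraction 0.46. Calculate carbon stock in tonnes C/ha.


Formula: Carbon Stock = Biomass * Carbon Fraction
C = 173.4 t/ha * 0.46
C = 79.8 t C/ha

79.8


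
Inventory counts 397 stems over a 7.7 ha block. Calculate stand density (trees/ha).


Formula: Stand Density = N_trees / Area_ha
Density = 397 trees / 7.7 ha
Density = 52 trees/ha

52


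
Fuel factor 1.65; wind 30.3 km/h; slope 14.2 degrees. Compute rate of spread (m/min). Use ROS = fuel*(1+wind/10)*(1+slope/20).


Formula: ROS = fuel * (1 + wind/10) * (1 + slope/20)
Wind factor = 1 + 30.3/10 = 4.03
Slope factor = 1 + 14.2/20 = 1.71
ROS = 1.65 * 4.03 * 1.71 = 11.37 m/min

11.37


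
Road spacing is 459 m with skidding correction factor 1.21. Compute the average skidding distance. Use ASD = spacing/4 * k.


Formula: ASD = (spacing / 4) * correction
Uncorrected distance = spacing / 4 = 459 / 4 = 114.75 m
ASD = 114.75 * 1.21 = 139 m

139


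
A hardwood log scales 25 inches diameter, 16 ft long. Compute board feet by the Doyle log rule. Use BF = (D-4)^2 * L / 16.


Doyle: BF = (D - 4)^2 * L / 16
Adjusted diameter = 25 - 4 = 21 in
(D-4)^2 = 21^2 = 441
BF = 441 * 16 / 16 = 441 BF

441


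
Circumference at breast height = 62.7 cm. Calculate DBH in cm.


Formula: DBH = C / pi
DBH = 62.7 / pi
pi = 3.14159...
DBH = 20.0 cm

20.0


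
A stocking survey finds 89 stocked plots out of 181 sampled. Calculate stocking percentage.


Formula: Stocking % = stocked plots / total plots * 100
Stocking = 89 / 181 * 100
Stocking = 0.4917 * 100 = 49.2%

49.2


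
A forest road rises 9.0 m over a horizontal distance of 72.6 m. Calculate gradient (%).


Formula: Gradient = rise / run * 100
Gradient = 9.0 / 72.6 * 100 = 12.4%

12.4


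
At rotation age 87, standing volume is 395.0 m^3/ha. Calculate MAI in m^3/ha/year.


Formula: MAI = Total Volume / Stand Age
MAI = 395.0 m^3/ha / 87 years
MAI = 4.54 m^3/ha/year

4.54


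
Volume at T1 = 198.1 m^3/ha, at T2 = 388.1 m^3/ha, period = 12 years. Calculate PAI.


Formula: PAI = (V_T2 - V_T1) / (T2 - T1)
Volume increment = 388.1 - 198.1 = 190.0 m^3/ha
PAI = 190.0 / 12 = 15.83 m^3/ha/year

15.83


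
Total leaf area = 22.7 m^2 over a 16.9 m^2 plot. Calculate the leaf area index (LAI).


Formula: LAI = total leaf area / ground area  (dimensionless)
LAI = 22.7 m^2 / 16.9 m^2
LAI = 1.34

1.34


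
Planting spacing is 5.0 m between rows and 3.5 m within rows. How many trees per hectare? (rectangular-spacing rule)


Formula: TPH = 10000 m^2/ha / (spacing_x * spacing_y)
Area per tree = 5.0 m * 3.5 m = 17.5 m^2
TPH = 10000 / 17.5 = 571 trees/ha

571


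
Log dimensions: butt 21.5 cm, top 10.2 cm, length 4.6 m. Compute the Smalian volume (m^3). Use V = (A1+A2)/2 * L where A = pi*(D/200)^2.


Smalian: V = (A1 + A2)/2 * L,  A = pi*(D/200)^2
A1 = pi*(21.5/200)^2 = 0.036305 m^2
A2 = pi*(10.2/200)^2 = 0.008171 m^2
V = (0.036305+0.008171)/2*4.6 = 0.1023 m^3

0.1023


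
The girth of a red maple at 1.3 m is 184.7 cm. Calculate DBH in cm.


Formula: DBH = C / pi
DBH = 184.7 / pi
pi = 3.14159...
DBH = 58.8 cm

58.8


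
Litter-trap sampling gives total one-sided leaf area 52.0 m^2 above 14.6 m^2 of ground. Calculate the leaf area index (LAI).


Formula: LAI = total leaf area / ground area  (dimensionless)
LAI = 52.0 m^2 / 14.6 m^2
LAI = 3.56

3.56


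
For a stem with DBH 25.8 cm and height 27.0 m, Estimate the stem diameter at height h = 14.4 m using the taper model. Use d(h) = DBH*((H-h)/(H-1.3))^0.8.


Taper: d(h) = DBH * ((H - h) / (H - 1.3))^0.8
Numerator = H - h = 27.0 - 14.4 = 12.6 m
Denominator = H - 1.3 = 27.0 - 1.3 = 25.7 m
Ratio = 12.6 / 25.7 = 0.49027
d = 25.8 * 0.49027^0.8 = 14.6 cm

14.6


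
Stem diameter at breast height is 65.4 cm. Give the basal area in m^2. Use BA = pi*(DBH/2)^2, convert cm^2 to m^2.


Formula: BA = pi * (DBH/2)^2 / 10000  (cm^2 to m^2)
Radius = DBH/2 = 65.4/2 = 32.7 cm
BA = pi * 32.7^2 / 10000
   = 3359.2736 cm^2 / 10000
   = 0.3359 m^2

0.3359


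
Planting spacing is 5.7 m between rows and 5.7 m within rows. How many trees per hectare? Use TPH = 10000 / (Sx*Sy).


Formula: TPH = 10000 m^2/ha / (spacing_x * spacing_y)
Area per tree = 5.7 m * 5.7 m = 32.49 m^2
TPH = 10000 / 32.49 = 308 trees/ha

308


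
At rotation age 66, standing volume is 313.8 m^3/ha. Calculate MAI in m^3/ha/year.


Formula: MAI = Total Volume / Stand Age
MAI = 313.8 m^3/ha / 66 years
MAI = 4.75 m^3/ha/year

4.75


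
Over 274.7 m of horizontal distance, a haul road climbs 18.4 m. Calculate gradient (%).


Formula: Gradient = rise / run * 100
Gradient = 18.4 / 274.7 * 100 = 6.7%

6.7


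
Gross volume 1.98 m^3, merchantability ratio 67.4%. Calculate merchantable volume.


Formula: MV = V_total * (merchantable_pct / 100)
Merchantable fraction = 67.4% / 100 = 0.674
MV = 1.98 m^3 * 0.674 = 1.335 m^3

1.335


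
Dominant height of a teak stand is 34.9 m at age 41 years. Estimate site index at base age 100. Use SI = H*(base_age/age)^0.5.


Formula: SI = H_dom * (base_age / age)^0.5
Age ratio = 100 / 41 = 2.43902
sqrt(age_ratio) = 1.56174
SI = 34.9 * 1.56174 = 54.5 m

54.5


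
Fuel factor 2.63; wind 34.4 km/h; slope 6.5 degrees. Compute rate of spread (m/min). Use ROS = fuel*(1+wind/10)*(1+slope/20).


Formula: ROS = fuel * (1 + wind/10) * (1 + slope/20)
Wind factor = 1 + 34.4/10 = 4.44
Slope factor = 1 + 6.5/20 = 1.325
ROS = 2.63 * 4.44 * 1.325 = 15.47 m/min

15.47


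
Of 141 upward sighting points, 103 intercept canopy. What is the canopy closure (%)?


Formula: Canopy closure = covered points / total points * 100
Closure = 103 / 141 * 100
Closure = 0.7305 * 100 = 73.0%

73.0


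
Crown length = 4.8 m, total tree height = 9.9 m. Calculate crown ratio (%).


Formula: Crown Ratio = (Crown Length / Total Height) * 100
CR = (4.8 m / 9.9 m) * 100
CR = 0.4848 * 100 = 48.5%

48.5


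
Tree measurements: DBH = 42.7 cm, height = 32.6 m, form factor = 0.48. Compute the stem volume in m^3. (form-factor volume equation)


Formula: V = pi * (DBH/200)^2 * H * ff
Radius = DBH/200 = 42.7/200 = 0.2135 m
Radius^2 = 0.2135^2 = 0.04558225 m^2
V = pi * 0.04558225 * 32.6 * 0.48
V = 2.241 m^3

2.241


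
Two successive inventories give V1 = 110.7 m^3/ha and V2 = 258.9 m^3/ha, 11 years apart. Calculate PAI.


Formula: PAI = (V_T2 - V_T1) / (T2 - T1)
Volume increment = 258.9 - 110.7 = 148.2 m^3/ha
PAI = 148.2 / 11 = 13.47 m^3/ha/year

13.47


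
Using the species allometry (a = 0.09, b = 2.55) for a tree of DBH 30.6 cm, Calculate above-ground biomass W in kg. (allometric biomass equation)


Formula: W = a * DBH^b  (allometric power law)
DBH^b = 30.6^2.55 = 6145.9587
W = 0.09 * 6145.9587 = 553.1 kg

553.1


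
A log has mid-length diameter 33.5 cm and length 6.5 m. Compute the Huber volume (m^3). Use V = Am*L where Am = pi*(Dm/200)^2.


Huber: V = Am * L,  Am = pi*(Dm/200)^2
Am = pi*(33.5/200)^2 = 0.088141 m^2
V = 0.088141*6.5 = 0.5729 m^3

0.5729


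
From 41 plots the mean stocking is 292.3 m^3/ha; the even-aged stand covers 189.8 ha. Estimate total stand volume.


Formula: Total Volume = Mean Volume per ha * Total Area
Total Volume = 292.3 m^3/ha * 189.8 ha
Total Volume = 55479 m^3

55479


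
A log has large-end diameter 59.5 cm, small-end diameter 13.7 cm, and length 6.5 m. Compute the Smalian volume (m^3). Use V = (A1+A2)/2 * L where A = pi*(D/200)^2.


Smalian: V = (A1 + A2)/2 * L,  A = pi*(D/200)^2
A1 = pi*(59.5/200)^2 = 0.278051 m^2
A2 = pi*(13.7/200)^2 = 0.014741 m^2
V = (0.278051+0.014741)/2*6.5 = 0.9516 m^3

0.9516


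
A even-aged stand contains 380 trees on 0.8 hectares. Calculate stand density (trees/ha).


Formula: Stand Density = N_trees / Area_ha
Density = 380 trees / 0.8 ha
Density = 475 trees/ha

475


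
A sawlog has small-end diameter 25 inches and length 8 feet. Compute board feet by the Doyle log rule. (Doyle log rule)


Doyle: BF = (D - 4)^2 * L / 16
Adjusted diameter = 25 - 4 = 21 in
(D-4)^2 = 21^2 = 441
BF = 441 * 8 / 16 = 221 BF

221


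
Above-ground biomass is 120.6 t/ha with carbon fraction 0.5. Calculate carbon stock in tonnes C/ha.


Formula: Carbon Stock = Biomass * Carbon Fraction
C = 120.6 t/ha * 0.5
C = 60.3 t C/ha

60.3


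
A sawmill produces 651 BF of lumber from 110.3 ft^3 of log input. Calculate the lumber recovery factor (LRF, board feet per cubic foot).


Formula: LRF = Lumber Output (BF) / Log Input (ft^3)
LRF = 651 BF / 110.3 ft^3
LRF = 5.9 BF/ft^3

5.9


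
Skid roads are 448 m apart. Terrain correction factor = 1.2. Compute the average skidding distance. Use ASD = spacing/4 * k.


Formula: ASD = (spacing / 4) * correction
Uncorrected distance = spacing / 4 = 448 / 4 = 112 m
ASD = 112 * 1.2 = 134 m

134


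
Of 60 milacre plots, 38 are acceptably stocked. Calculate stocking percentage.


Formula: Stocking % = stocked plots / total plots * 100
Stocking = 38 / 60 * 100
Stocking = 0.6333 * 100 = 63.3%

63.3


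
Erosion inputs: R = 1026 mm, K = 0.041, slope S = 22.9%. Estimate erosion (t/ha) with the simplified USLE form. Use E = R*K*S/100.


Formula: E = R * K * S / 100  (simplified USLE)
R * K = 1026 * 0.041 = 42.066
E = 42.066 * 22.9 / 100 = 9.63 t/ha

9.63


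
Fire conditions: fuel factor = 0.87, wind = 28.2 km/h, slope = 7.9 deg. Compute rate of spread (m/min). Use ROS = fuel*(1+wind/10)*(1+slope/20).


Formula: ROS = fuel * (1 + wind/10) * (1 + slope/20)
Wind factor = 1 + 28.2/10 = 3.82
Slope factor = 1 + 7.9/20 = 1.395
ROS = 0.87 * 3.82 * 1.395 = 4.64 m/min

4.64


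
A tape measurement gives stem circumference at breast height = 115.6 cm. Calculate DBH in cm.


Formula: DBH = C / pi
DBH = 115.6 / pi
pi = 3.14159...
DBH = 36.8 cm

36.8


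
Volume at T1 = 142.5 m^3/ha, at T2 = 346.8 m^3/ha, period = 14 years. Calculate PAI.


Formula: PAI = (V_T2 - V_T1) / (T2 - T1)
Volume increment = 346.8 - 142.5 = 204.3 m^3/ha
PAI = 204.3 / 14 = 14.59 m^3/ha/year

14.59


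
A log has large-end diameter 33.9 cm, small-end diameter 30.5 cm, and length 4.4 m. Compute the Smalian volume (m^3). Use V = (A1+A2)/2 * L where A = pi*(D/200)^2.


Smalian: V = (A1 + A2)/2 * L,  A = pi*(D/200)^2
A1 = pi*(33.9/200)^2 = 0.090259 m^2
A2 = pi*(30.5/200)^2 = 0.073062 m^2
V = (0.090259+0.073062)/2*4.4 = 0.3593 m^3

0.3593


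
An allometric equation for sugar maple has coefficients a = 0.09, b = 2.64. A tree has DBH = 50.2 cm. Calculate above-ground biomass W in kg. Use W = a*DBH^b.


Formula: W = a * DBH^b  (allometric power law)
DBH^b = 50.2^2.64 = 30892.8384
W = 0.09 * 30892.8384 = 2780.4 kg

2780.4


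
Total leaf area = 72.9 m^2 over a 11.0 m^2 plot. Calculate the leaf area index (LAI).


Formula: LAI = total leaf area / ground area  (dimensionless)
LAI = 72.9 m^2 / 11.0 m^2
LAI = 6.63

6.63


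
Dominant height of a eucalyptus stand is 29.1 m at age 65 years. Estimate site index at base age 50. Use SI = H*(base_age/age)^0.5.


Formula: SI = H_dom * (base_age / age)^0.5
Age ratio = 50 / 65 = 0.76923
sqrt(age_ratio) = 0.87706
SI = 29.1 * 0.87706 = 25.5 m

25.5


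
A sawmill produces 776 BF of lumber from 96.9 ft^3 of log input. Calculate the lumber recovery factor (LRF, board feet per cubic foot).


Formula: LRF = Lumber Output (BF) / Log Input (ft^3)
LRF = 776 BF / 96.9 ft^3
LRF = 8.01 BF/ft^3

8.01


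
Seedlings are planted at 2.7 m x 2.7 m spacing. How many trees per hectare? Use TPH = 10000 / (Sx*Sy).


Formula: TPH = 10000 m^2/ha / (spacing_x * spacing_y)
Area per tree = 2.7 m * 2.7 m = 7.29 m^2
TPH = 10000 / 7.29 = 1372 trees/ha

1372
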